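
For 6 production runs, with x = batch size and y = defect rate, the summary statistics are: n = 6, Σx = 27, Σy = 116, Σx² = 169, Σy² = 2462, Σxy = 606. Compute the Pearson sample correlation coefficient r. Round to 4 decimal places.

Numerator: nΣxy − (Σx)(Σy) = 6·606 − (27)(116) = 504
Denominator: √[(nΣx²−(Σx)²)(nΣy²−(Σy)²)]
  nΣx²−(Σx)² = 6·169 − 729 = 285;  nΣy²−(Σy)² = 6·2462 − 13456 = 1316
  √(285·1316) = √375060 = 612.4214
r = 504 / 612.4214 = 0.8230

0.8230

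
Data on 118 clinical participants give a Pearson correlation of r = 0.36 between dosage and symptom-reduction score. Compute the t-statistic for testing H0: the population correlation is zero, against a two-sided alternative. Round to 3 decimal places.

t = r·√(n−2) / √(1−r²) with r = 0.36, n = 118
  = 0.36·√116 / √(1 − 0.1296)
  = 0.36·10.770330 / 0.932952
  = 3.877319 / 0.932952 = 4.156

4.156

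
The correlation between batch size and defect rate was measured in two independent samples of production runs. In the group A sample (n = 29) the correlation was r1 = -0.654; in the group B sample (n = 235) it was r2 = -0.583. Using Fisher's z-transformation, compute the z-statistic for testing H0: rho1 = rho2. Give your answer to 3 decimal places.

-0.557

z1 = atanh(-0.654) = -0.782257,  z2 = atanh(-0.583) = -0.666995
SE = √(1/(n1−3) + 1/(n2−3)) = √(1/26 + 1/232) = √(0.0384615 + 0.0043103) = √0.0427718 = 0.206813
z = (z1 − z2)/SE = (-0.782257 − (-0.666995)) / 0.206813 = -0.115262 / 0.206813 = -0.557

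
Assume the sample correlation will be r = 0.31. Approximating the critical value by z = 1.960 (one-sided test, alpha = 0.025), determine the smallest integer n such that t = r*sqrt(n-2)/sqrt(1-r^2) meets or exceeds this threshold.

39

r√(n−2)/√(1−r²) ≥ 1.960  ⇔  n−2 ≥ (1.960)²·(1−r²)/r²
(1−r²)/r² = (1−0.0961)/0.0961 = 9.4058
n ≥ 2 + 3.8416·9.4058 = 2 + 36.1333 = 38.1333
⌈38.1333⌉ = 39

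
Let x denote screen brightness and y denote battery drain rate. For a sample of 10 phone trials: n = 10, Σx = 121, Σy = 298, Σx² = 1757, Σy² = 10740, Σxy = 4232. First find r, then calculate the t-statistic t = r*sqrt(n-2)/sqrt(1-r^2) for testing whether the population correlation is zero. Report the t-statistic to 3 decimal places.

4.535

S_xy = nΣxy − ΣxΣy = 10·4232 − 121·298 = 42320 − 36058 = 6262
S_xx = nΣx² − (Σx)² = 10·1757 − 121² = 17570 − 14641 = 2929
S_yy = nΣy² − (Σy)² = 10·10740 − 298² = 107400 − 88804 = 18596
r = S_xy / √(S_xx·S_yy) = 6262 / √(2929·18596) = 6262 / √54467684 = 6262 / 7380.2225 = 0.8485
t = r·√(n−2)/√(1−r²) = 0.8485·√8 / √(1−0.719952) = 2.399920 / 0.529196 = 4.535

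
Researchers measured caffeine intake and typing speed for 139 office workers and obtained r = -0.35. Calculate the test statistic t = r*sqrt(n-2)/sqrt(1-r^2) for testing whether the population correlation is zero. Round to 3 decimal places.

1 − r² = 1 − 0.1225 = 0.8775;  √(1−r²) = 0.936750
√(n−2) = √137 = 11.704700
t = r·√(n−2)/√(1−r²) = -0.35 · 11.704700 / 0.936750 = -4.373

-4.373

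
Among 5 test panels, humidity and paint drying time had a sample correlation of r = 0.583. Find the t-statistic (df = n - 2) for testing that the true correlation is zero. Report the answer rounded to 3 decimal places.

1.243

t = r·√(n−2) / √(1−r²) with r = 0.583, n = 5
  = 0.583·√3 / √(1 − 0.339889)
  = 0.583·1.732051 / 0.812472
  = 1.009786 / 0.812472 = 1.243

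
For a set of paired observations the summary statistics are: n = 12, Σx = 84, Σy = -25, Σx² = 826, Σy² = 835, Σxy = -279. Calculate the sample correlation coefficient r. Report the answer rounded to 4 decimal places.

-0.2409

S_xy = nΣxy − ΣxΣy = 12·(-279) − 84·(-25) = -3348 − (-2100) = -1248
S_xx = nΣx² − (Σx)² = 12·826 − 84² = 9912 − 7056 = 2856
S_yy = nΣy² − (Σy)² = 12·835 − (-25)² = 10020 − 625 = 9395
r = S_xy / √(S_xx·S_yy) = -1248 / √(2856·9395) = -1248 / √26832120 = -1248 / 5179.9730 = -0.2409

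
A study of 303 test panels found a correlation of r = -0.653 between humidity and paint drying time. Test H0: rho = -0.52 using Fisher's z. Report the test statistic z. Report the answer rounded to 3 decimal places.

-3.536

z_r = atanh(-0.653) = -0.780511,  z_0 = atanh(-0.52) = -0.576340
SE = 1/√(n−3) = 1/√300 = 0.057735
z = (z_r − z_0)/SE = (-0.780511 − (-0.576340)) / 0.057735 = -0.204171 / 0.057735 = -3.536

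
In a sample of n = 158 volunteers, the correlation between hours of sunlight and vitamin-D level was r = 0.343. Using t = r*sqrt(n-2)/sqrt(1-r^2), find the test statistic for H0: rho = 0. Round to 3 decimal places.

4.561

1 − r² = 1 − 0.117649 = 0.882351;  √(1−r²) = 0.939335
√(n−2) = √156 = 12.489996
t = r·√(n−2)/√(1−r²) = 0.343 · 12.489996 / 0.939335 = 4.561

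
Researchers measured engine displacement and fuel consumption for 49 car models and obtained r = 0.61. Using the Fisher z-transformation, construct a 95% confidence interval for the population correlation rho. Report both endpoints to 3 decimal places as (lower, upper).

(0.397, 0.761)

Fisher z: z_r = atanh(r) = ½·ln((1+0.61)/(1−0.61)) = 0.708921
SE(z) = 1/√(n−3) = 1/√46 = 0.147442
95% ⇒ z* = 1.960; margin = 1.960·0.147442 = 0.288986
CI on z-scale: (0.419935, 0.997907)
Back-transform: tanh(0.419935) = 0.396876, tanh(0.997907) = 0.760714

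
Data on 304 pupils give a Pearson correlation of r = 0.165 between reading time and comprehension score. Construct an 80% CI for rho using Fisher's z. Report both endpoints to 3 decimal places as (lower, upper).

z_r = atanh(0.165) = 0.166522;  SE = 1/√(n−3) = 1/√301 = 0.057639
z-limits: 0.166522 ± 1.282·0.057639 = 0.166522 ± 0.073893 = [0.092629, 0.240415]
ρ-limits: (tanh 0.092629, tanh 0.240415) = (0.092, 0.236)

(0.092, 0.236)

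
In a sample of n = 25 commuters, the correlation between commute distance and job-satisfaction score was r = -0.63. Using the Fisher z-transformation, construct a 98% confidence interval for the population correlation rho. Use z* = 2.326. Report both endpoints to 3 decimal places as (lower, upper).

(-0.845, -0.241)

Fisher z: z_r = atanh(r) = ½·ln((1+(-0.63))/(1−(-0.63))) = -0.741416
SE(z) = 1/√(n−3) = 1/√22 = 0.213201
98% ⇒ z* = 2.326; margin = 2.326·0.213201 = 0.495906
CI on z-scale: (-1.237322, -0.245510)
Back-transform: tanh(-1.237322) = -0.844690, tanh(-0.245510) = -0.240693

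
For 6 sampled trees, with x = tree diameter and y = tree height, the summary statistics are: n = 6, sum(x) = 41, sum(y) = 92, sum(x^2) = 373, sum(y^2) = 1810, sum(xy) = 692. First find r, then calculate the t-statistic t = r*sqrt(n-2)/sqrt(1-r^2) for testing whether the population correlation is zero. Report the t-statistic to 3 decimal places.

Numerator: nΣxy − (Σx)(Σy) = 6·692 − (41)(92) = 380
Denominator: √[(nΣx²−(Σx)²)(nΣy²−(Σy)²)]
  nΣx²−(Σx)² = 6·373 − 1681 = 557;  nΣy²−(Σy)² = 6·1810 − 8464 = 2396
  √(557·2396) = √1334572 = 1155.2368
r = 380 / 1155.2368 = 0.3289
t = r·√(n−2)/√(1−r²) = 0.3289·√4 / √(1−0.108175) = 0.657800 / 0.944365 = 0.697

0.697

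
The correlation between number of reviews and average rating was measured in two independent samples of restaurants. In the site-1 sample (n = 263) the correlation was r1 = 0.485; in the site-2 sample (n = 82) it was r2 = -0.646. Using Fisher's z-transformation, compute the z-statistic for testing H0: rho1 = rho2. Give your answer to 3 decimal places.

Fisher z-transforms: z1 = atanh(0.485) = 0.529502, z2 = atanh(-0.646) = -0.768403; difference d = 1.297905
Var(d) = 1/260 + 1/79 = 0.0038462 + 0.0126582 = 0.0165044
z = d/√Var(d) = 1.297905 / √0.0165044 = 1.297905 / 0.128469 = 10.103

10.103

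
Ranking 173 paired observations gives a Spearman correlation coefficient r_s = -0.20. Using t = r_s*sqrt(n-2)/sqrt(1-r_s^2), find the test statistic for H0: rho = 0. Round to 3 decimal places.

1 − r_s² = 1 − 0.0400 = 0.9600;  √(1−r_s²) = 0.979796
√(n−2) = √171 = 13.076697
t = r_s·√(n−2)/√(1−r_s²) = -0.20 · 13.076697 / 0.979796 = -2.669

-2.669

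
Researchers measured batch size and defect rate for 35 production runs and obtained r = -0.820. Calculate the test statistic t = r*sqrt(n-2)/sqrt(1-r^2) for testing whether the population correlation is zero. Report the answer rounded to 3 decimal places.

1 − r² = 1 − 0.672400 = 0.327600;  √(1−r²) = 0.572364
√(n−2) = √33 = 5.744563
t = r·√(n−2)/√(1−r²) = -0.820 · 5.744563 / 0.572364 = -8.230

-8.230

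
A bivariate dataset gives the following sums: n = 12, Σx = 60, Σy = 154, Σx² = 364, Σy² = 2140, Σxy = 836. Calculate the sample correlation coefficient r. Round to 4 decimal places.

Numerator: nΣxy − (Σx)(Σy) = 12·836 − (60)(154) = 792
Denominator: √[(nΣx²−(Σx)²)(nΣy²−(Σy)²)]
  nΣx²−(Σx)² = 12·364 − 3600 = 768;  nΣy²−(Σy)² = 12·2140 − 23716 = 1964
  √(768·1964) = √1508352 = 1228.1498
r = 792 / 1228.1498 = 0.6449

0.6449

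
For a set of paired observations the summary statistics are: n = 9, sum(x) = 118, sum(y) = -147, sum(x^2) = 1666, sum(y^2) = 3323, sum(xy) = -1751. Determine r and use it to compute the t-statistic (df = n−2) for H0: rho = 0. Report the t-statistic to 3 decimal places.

1.665

S_xy = nΣxy − ΣxΣy = 9·(-1751) − 118·(-147) = -15759 − (-17346) = 1587
S_xx = nΣx² − (Σx)² = 9·1666 − 118² = 14994 − 13924 = 1070
S_yy = nΣy² − (Σy)² = 9·3323 − (-147)² = 29907 − 21609 = 8298
r = S_xy / √(S_xx·S_yy) = 1587 / √(1070·8298) = 1587 / √8878860 = 1587 / 2979.7416 = 0.5326
t = r·√(n−2)/√(1−r²) = 0.5326·√7 / √(1−0.283663) = 1.409127 / 0.846367 = 1.665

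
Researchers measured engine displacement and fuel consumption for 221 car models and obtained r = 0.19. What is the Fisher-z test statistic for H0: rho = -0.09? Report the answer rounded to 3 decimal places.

4.172

Fisher z: atanh(0.19) = 0.192337, atanh(-0.09) = -0.090244
z = (z_r − z_0)·√(n−3) = (0.192337 − (-0.090244))·√218 = 0.282581 · 14.764823 = 4.172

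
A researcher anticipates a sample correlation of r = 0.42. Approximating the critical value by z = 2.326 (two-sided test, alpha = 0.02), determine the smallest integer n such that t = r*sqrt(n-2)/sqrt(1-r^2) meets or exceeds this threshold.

Need r·√(n−2)/√(1−r²) ≥ 2.326
√(n−2) ≥ 2.326·√(1−0.1764) / 0.42 = 2.326·0.907524 / 0.42 = 5.0260
n−2 ≥ 25.2607  ⇒  n ≥ 27.2607
Smallest integer n = 28

28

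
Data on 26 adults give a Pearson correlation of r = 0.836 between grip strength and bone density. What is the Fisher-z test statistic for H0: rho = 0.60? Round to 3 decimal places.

Fisher z: atanh(0.836) = 1.207739, atanh(0.60) = 0.693147
z = (z_r − z_0)·√(n−3) = (1.207739 − 0.693147)·√23 = 0.514592 · 4.795832 = 2.468

2.468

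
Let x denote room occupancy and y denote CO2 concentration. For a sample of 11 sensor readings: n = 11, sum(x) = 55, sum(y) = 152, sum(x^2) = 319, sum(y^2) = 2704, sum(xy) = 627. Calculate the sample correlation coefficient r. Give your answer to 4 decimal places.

S_xy = nΣxy − ΣxΣy = 11·627 − 55·152 = 6897 − 8360 = -1463
S_xx = nΣx² − (Σx)² = 11·319 − 55² = 3509 − 3025 = 484
S_yy = nΣy² − (Σy)² = 11·2704 − 152² = 29744 − 23104 = 6640
r = S_xy / √(S_xx·S_yy) = -1463 / √(484·6640) = -1463 / √3213760 = -1463 / 1792.6963 = -0.8161

-0.8161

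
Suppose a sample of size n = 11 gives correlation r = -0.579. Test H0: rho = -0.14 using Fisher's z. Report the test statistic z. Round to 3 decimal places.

Fisher z: atanh(-0.579) = -0.660957, atanh(-0.14) = -0.140926
z = (z_r − z_0)·√(n−3) = (-0.660957 − (-0.140926))·√8 = -0.520031 · 2.828427 = -1.471

-1.471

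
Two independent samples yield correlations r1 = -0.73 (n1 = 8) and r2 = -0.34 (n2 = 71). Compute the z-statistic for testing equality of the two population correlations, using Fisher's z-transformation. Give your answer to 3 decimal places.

-1.240

Fisher z-transforms: z1 = atanh(-0.73) = -0.928727, z2 = atanh(-0.34) = -0.354093; difference d = -0.574634
Var(d) = 1/5 + 1/68 = 0.2000000 + 0.0147059 = 0.2147059
z = d/√Var(d) = -0.574634 / √0.2147059 = -0.574634 / 0.463364 = -1.240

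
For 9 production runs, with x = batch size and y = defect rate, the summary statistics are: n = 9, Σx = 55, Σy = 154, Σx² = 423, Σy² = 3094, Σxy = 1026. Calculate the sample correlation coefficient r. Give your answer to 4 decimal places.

0.4251

Numerator: nΣxy − (Σx)(Σy) = 9·1026 − (55)(154) = 764
Denominator: √[(nΣx²−(Σx)²)(nΣy²−(Σy)²)]
  nΣx²−(Σx)² = 9·423 − 3025 = 782;  nΣy²−(Σy)² = 9·3094 − 23716 = 4130
  √(782·4130) = √3229660 = 1797.1255
r = 764 / 1797.1255 = 0.4251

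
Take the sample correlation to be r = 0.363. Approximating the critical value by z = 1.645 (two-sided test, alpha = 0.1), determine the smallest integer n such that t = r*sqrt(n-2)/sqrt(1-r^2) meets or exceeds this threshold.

20

r√(n−2)/√(1−r²) ≥ 1.645  ⇔  n−2 ≥ (1.645)²·(1−r²)/r²
(1−r²)/r² = (1−0.131769)/0.131769 = 6.5890
n ≥ 2 + 2.706025·6.5890 = 2 + 17.8300 = 19.8300
⌈19.8300⌉ = 20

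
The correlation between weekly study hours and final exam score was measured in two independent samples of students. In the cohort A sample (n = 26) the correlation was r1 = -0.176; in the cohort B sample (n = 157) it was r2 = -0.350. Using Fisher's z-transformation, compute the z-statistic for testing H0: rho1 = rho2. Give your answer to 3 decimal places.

z1 = atanh(-0.176) = -0.177852,  z2 = atanh(-0.350) = -0.365444
SE = √(1/(n1−3) + 1/(n2−3)) = √(1/23 + 1/154) = √(0.0434783 + 0.0064935) = √0.0499718 = 0.223544
z = (z1 − z2)/SE = (-0.177852 − (-0.365444)) / 0.223544 = 0.187592 / 0.223544 = 0.839

0.839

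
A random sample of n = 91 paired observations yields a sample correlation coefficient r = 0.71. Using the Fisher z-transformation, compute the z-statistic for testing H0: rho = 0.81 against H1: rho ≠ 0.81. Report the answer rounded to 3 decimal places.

z_r = atanh(0.71) = 0.887184,  z_0 = atanh(0.81) = 1.127029
SE = 1/√(n−3) = 1/√88 = 0.106600
z = (z_r − z_0)/SE = (0.887184 − 1.127029) / 0.106600 = -0.239845 / 0.106600 = -2.250

-2.250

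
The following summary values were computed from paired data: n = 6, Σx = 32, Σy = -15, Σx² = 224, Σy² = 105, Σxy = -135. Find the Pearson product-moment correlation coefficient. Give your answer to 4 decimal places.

-0.9167

S_xy = nΣxy − ΣxΣy = 6·(-135) − 32·(-15) = -810 − (-480) = -330
S_xx = nΣx² − (Σx)² = 6·224 − 32² = 1344 − 1024 = 320
S_yy = nΣy² − (Σy)² = 6·105 − (-15)² = 630 − 225 = 405
r = S_xy / √(S_xx·S_yy) = -330 / √(320·405) = -330 / √129600 = -330 / 360.0000 = -0.9167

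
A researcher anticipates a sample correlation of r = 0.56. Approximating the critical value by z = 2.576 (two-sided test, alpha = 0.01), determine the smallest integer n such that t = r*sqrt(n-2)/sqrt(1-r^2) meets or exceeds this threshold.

17

Need r·√(n−2)/√(1−r²) ≥ 2.576
√(n−2) ≥ 2.576·√(1−0.3136) / 0.56 = 2.576·0.828493 / 0.56 = 3.8111
n−2 ≥ 14.5245  ⇒  n ≥ 16.5245
Smallest integer n = 17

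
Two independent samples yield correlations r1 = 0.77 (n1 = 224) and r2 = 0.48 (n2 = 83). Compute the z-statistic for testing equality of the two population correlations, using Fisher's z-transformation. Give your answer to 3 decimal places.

3.812

z1 = atanh(0.77) = 1.020328,  z2 = atanh(0.48) = 0.522984
SE = √(1/(n1−3) + 1/(n2−3)) = √(1/221 + 1/80) = √(0.0045249 + 0.0125000) = √0.0170249 = 0.130480
z = (z1 − z2)/SE = (1.020328 − 0.522984) / 0.130480 = 0.497344 / 0.130480 = 3.812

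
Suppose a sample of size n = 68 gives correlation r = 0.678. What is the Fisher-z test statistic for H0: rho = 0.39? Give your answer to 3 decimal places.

3.335

Fisher z: atanh(0.678) = 0.825403, atanh(0.39) = 0.411800
z = (z_r − z_0)·√(n−3) = (0.825403 − 0.411800)·√65 = 0.413603 · 8.062258 = 3.335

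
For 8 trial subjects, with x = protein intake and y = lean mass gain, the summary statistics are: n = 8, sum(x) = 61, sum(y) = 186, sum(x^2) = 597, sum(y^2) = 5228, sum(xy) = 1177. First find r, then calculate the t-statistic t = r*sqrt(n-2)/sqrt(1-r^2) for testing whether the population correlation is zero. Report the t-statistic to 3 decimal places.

Numerator: nΣxy − (Σx)(Σy) = 8·1177 − (61)(186) = -1930
Denominator: √[(nΣx²−(Σx)²)(nΣy²−(Σy)²)]
  nΣx²−(Σx)² = 8·597 − 3721 = 1055;  nΣy²−(Σy)² = 8·5228 − 34596 = 7228
  √(1055·7228) = √7625540 = 2761.4380
r = -1930 / 2761.4380 = -0.6989
t = r·√(n−2)/√(1−r²) = -0.6989·√6 / √(1−0.488461) = -1.711948 / 0.715220 = -2.394

-2.394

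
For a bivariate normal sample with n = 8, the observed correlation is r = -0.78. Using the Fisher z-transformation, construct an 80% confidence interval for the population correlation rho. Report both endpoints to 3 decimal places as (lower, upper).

(-0.924, -0.440)

z_r = atanh(-0.78) = -1.045371;  SE = 1/√(n−3) = 1/√5 = 0.447214
z-limits: -1.045371 ± 1.282·0.447214 = -1.045371 ± 0.573328 = [-1.618699, -0.472043]
ρ-limits: (tanh -1.618699, tanh -0.472043) = (-0.924, -0.440)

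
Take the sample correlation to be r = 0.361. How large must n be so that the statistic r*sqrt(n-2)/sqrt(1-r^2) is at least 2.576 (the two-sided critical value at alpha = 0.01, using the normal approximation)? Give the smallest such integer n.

Need r·√(n−2)/√(1−r²) ≥ 2.576
√(n−2) ≥ 2.576·√(1−0.130321) / 0.361 = 2.576·0.932566 / 0.361 = 6.6545
n−2 ≥ 44.2824  ⇒  n ≥ 46.2824
Smallest integer n = 47

47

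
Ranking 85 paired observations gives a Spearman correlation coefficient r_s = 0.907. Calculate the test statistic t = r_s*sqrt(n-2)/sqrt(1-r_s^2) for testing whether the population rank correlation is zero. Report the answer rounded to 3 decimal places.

t = r_s·√(n−2) / √(1−r_s²) with r_s = 0.907, n = 85
  = 0.907·√83 / √(1 − 0.822649)
  = 0.907·9.110434 / 0.421131
  = 8.263164 / 0.421131 = 19.621

19.621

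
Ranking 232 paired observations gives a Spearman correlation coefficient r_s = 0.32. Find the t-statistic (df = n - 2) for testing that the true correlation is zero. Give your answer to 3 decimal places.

1 − r_s² = 1 − 0.1024 = 0.8976;  √(1−r_s²) = 0.947418
√(n−2) = √230 = 15.165751
t = r_s·√(n−2)/√(1−r_s²) = 0.32 · 15.165751 / 0.947418 = 5.122

5.122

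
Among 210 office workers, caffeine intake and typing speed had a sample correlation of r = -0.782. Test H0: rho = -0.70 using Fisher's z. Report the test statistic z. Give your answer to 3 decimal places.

-2.636

z_r = atanh(-0.782) = -1.050498,  z_0 = atanh(-0.70) = -0.867301
SE = 1/√(n−3) = 1/√207 = 0.069505
z = (z_r − z_0)/SE = (-1.050498 − (-0.867301)) / 0.069505 = -0.183197 / 0.069505 = -2.636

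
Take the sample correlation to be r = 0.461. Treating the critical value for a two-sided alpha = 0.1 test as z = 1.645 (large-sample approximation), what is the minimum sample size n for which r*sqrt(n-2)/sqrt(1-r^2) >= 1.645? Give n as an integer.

Need r·√(n−2)/√(1−r²) ≥ 1.645
√(n−2) ≥ 1.645·√(1−0.212521) / 0.461 = 1.645·0.887400 / 0.461 = 3.1665
n−2 ≥ 10.0267  ⇒  n ≥ 12.0267
Smallest integer n = 13

13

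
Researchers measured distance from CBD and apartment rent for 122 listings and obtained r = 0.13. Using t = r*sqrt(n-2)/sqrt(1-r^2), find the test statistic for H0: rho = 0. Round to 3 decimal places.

1.436

1 − r² = 1 − 0.0169 = 0.9831;  √(1−r²) = 0.991514
√(n−2) = √120 = 10.954451
t = r·√(n−2)/√(1−r²) = 0.13 · 10.954451 / 0.991514 = 1.436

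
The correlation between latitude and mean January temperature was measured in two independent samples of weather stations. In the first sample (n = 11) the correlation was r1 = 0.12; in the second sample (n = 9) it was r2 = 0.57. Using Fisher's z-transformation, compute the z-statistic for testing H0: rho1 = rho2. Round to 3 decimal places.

Fisher z-transforms: z1 = atanh(0.12) = 0.120581, z2 = atanh(0.57) = 0.647523; difference d = -0.526942
Var(d) = 1/8 + 1/6 = 0.1250000 + 0.1666667 = 0.2916667
z = d/√Var(d) = -0.526942 / √0.2916667 = -0.526942 / 0.540062 = -0.976

-0.976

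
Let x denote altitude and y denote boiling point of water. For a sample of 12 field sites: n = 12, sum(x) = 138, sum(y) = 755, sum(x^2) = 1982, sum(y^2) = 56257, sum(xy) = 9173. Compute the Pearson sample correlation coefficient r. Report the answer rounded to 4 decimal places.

S_xy = nΣxy − ΣxΣy = 12·9173 − 138·755 = 110076 − 104190 = 5886
S_xx = nΣx² − (Σx)² = 12·1982 − 138² = 23784 − 19044 = 4740
S_yy = nΣy² − (Σy)² = 12·56257 − 755² = 675084 − 570025 = 105059
r = S_xy / √(S_xx·S_yy) = 5886 / √(4740·105059) = 5886 / √497979660 = 5886 / 22315.4579 = 0.2638

0.2638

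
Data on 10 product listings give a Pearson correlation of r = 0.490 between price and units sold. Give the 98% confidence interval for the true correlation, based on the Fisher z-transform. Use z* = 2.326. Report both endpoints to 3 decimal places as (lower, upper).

z_r = atanh(0.490) = 0.536060;  SE = 1/√(n−3) = 1/√7 = 0.377964
z-limits: 0.536060 ± 2.326·0.377964 = 0.536060 ± 0.879144 = [-0.343084, 1.415204]
ρ-limits: (tanh -0.343084, tanh 1.415204) = (-0.330, 0.889)

(-0.330, 0.889)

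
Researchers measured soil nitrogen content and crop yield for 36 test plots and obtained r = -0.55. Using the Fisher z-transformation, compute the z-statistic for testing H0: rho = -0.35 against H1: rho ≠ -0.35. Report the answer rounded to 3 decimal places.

-1.453

Fisher z: atanh(-0.55) = -0.618381, atanh(-0.35) = -0.365444
z = (z_r − z_0)·√(n−3) = (-0.618381 − (-0.365444))·√33 = -0.252937 · 5.744563 = -1.453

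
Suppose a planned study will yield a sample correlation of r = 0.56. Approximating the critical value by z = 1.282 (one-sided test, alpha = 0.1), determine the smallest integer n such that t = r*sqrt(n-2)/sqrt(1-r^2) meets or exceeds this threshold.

6

r√(n−2)/√(1−r²) ≥ 1.282  ⇔  n−2 ≥ (1.282)²·(1−r²)/r²
(1−r²)/r² = (1−0.3136)/0.3136 = 2.1888
n ≥ 2 + 1.643524·2.1888 = 2 + 3.5973 = 5.5973
⌈5.5973⌉ = 6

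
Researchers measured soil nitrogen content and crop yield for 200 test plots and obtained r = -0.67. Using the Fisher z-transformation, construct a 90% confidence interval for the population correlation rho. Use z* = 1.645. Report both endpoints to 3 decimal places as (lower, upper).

Fisher z: z_r = atanh(r) = ½·ln((1+(-0.67))/(1−(-0.67))) = -0.810743
SE(z) = 1/√(n−3) = 1/√197 = 0.071247
90% ⇒ z* = 1.645; margin = 1.645·0.071247 = 0.117201
CI on z-scale: (-0.927944, -0.693542)
Back-transform: tanh(-0.927944) = -0.729634, tanh(-0.693542) = -0.600253

(-0.730, -0.600)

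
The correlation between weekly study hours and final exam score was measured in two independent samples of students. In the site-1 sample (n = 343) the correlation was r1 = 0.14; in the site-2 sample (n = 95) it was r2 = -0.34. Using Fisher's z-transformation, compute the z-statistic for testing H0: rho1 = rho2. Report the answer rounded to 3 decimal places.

z1 = atanh(0.14) = 0.140926,  z2 = atanh(-0.34) = -0.354093
SE = √(1/(n1−3) + 1/(n2−3)) = √(1/340 + 1/92) = √(0.0029412 + 0.0108696) = √0.0138108 = 0.117519
z = (z1 − z2)/SE = (0.140926 − (-0.354093)) / 0.117519 = 0.495019 / 0.117519 = 4.212

4.212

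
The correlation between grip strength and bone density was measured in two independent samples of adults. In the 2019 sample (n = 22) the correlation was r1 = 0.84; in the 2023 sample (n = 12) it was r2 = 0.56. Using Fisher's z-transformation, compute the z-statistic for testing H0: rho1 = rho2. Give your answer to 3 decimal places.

Fisher z-transforms: z1 = atanh(0.84) = 1.221174, z2 = atanh(0.56) = 0.632833; difference d = 0.588341
Var(d) = 1/19 + 1/9 = 0.0526316 + 0.1111111 = 0.1637427
z = d/√Var(d) = 0.588341 / √0.1637427 = 0.588341 / 0.404651 = 1.454

1.454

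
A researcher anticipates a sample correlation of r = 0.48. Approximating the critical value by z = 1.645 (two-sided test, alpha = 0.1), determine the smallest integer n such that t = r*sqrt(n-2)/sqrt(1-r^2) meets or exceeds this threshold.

12

r√(n−2)/√(1−r²) ≥ 1.645  ⇔  n−2 ≥ (1.645)²·(1−r²)/r²
(1−r²)/r² = (1−0.2304)/0.2304 = 3.3403
n ≥ 2 + 2.706025·3.3403 = 2 + 9.0389 = 11.0389
⌈11.0389⌉ = 12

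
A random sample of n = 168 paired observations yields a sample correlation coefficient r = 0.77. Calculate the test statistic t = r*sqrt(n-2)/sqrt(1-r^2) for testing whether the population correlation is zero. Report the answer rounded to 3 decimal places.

1 − r² = 1 − 0.5929 = 0.4071;  √(1−r²) = 0.638044
√(n−2) = √166 = 12.884099
t = r·√(n−2)/√(1−r²) = 0.77 · 12.884099 / 0.638044 = 15.549

15.549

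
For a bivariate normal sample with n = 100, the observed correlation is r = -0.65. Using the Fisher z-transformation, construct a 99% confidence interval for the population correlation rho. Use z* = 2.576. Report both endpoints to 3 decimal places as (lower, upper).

z_r = atanh(-0.65) = -0.775299;  SE = 1/√(n−3) = 1/√97 = 0.101535
z-limits: -0.775299 ± 2.576·0.101535 = -0.775299 ± 0.261554 = [-1.036853, -0.513745]
ρ-limits: (tanh -1.036853, tanh -0.513745) = (-0.777, -0.473)

(-0.777, -0.473)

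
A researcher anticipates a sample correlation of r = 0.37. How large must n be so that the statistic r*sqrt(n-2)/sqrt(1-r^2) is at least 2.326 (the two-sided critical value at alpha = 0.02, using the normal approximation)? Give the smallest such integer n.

37

Need r·√(n−2)/√(1−r²) ≥ 2.326
√(n−2) ≥ 2.326·√(1−0.1369) / 0.37 = 2.326·0.929032 / 0.37 = 5.8403
n−2 ≥ 34.1091  ⇒  n ≥ 36.1091
Smallest integer n = 37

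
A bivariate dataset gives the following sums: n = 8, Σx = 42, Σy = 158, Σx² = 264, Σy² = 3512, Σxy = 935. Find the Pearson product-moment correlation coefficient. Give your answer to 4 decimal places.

0.8084

Numerator: nΣxy − (Σx)(Σy) = 8·935 − (42)(158) = 844
Denominator: √[(nΣx²−(Σx)²)(nΣy²−(Σy)²)]
  nΣx²−(Σx)² = 8·264 − 1764 = 348;  nΣy²−(Σy)² = 8·3512 − 24964 = 3132
  √(348·3132) = √1089936 = 1044.0000
r = 844 / 1044.0000 = 0.8084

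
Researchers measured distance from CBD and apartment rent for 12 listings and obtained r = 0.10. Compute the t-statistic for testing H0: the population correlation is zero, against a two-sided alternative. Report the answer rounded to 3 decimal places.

1 − r² = 1 − 0.0100 = 0.9900;  √(1−r²) = 0.994987
√(n−2) = √10 = 3.162278
t = r·√(n−2)/√(1−r²) = 0.10 · 3.162278 / 0.994987 = 0.318

0.318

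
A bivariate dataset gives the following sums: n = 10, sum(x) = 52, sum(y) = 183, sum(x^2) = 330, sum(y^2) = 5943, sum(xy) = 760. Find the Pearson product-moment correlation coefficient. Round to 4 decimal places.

-0.4873

Numerator: nΣxy − (Σx)(Σy) = 10·760 − (52)(183) = -1916
Denominator: √[(nΣx²−(Σx)²)(nΣy²−(Σy)²)]
  nΣx²−(Σx)² = 10·330 − 2704 = 596;  nΣy²−(Σy)² = 10·5943 − 33489 = 25941
  √(596·25941) = √15460836 = 3932.0270
r = -1916 / 3932.0270 = -0.4873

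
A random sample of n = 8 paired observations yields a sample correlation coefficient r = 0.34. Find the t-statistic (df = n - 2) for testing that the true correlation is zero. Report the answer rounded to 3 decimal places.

0.886

t = r·√(n−2) / √(1−r²) with r = 0.34, n = 8
  = 0.34·√6 / √(1 − 0.1156)
  = 0.34·2.449490 / 0.940425
  = 0.832827 / 0.940425 = 0.886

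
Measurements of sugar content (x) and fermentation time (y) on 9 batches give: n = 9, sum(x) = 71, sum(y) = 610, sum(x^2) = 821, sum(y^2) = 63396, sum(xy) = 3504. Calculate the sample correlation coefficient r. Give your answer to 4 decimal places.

S_xy = nΣxy − ΣxΣy = 9·3504 − 71·610 = 31536 − 43310 = -11774
S_xx = nΣx² − (Σx)² = 9·821 − 71² = 7389 − 5041 = 2348
S_yy = nΣy² − (Σy)² = 9·63396 − 610² = 570564 − 372100 = 198464
r = S_xy / √(S_xx·S_yy) = -11774 / √(2348·198464) = -11774 / √465993472 = -11774 / 21586.8819 = -0.5454

-0.5454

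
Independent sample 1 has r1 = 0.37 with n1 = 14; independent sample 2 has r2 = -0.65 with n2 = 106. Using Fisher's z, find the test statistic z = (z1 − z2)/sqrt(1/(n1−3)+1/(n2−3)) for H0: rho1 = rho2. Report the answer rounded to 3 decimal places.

Fisher z-transforms: z1 = atanh(0.37) = 0.388423, z2 = atanh(-0.65) = -0.775299; difference d = 1.163722
Var(d) = 1/11 + 1/103 = 0.0909091 + 0.0097087 = 0.1006178
z = d/√Var(d) = 1.163722 / √0.1006178 = 1.163722 / 0.317203 = 3.669

3.669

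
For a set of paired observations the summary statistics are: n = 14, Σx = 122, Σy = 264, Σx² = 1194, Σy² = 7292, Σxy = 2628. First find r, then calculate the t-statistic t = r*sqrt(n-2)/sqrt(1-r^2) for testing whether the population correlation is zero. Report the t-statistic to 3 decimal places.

2.565

S_xy = nΣxy − ΣxΣy = 14·2628 − 122·264 = 36792 − 32208 = 4584
S_xx = nΣx² − (Σx)² = 14·1194 − 122² = 16716 − 14884 = 1832
S_yy = nΣy² − (Σy)² = 14·7292 − 264² = 102088 − 69696 = 32392
r = S_xy / √(S_xx·S_yy) = 4584 / √(1832·32392) = 4584 / √59342144 = 4584 / 7703.3852 = 0.5951
t = r·√(n−2)/√(1−r²) = 0.5951·√12 / √(1−0.354144) = 2.061487 / 0.803652 = 2.565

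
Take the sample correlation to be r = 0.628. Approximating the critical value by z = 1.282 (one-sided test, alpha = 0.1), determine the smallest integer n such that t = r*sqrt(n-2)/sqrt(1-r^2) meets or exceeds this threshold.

5

Need r·√(n−2)/√(1−r²) ≥ 1.282
√(n−2) ≥ 1.282·√(1−0.394384) / 0.628 = 1.282·0.778213 / 0.628 = 1.5886
n−2 ≥ 2.5236  ⇒  n ≥ 4.5236
Smallest integer n = 5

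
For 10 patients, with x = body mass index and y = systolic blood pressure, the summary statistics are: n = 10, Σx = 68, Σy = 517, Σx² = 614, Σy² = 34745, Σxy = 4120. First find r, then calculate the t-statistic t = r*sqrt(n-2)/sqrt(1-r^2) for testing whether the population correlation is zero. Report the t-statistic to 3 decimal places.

1.854

S_xy = nΣxy − ΣxΣy = 10·4120 − 68·517 = 41200 − 35156 = 6044
S_xx = nΣx² − (Σx)² = 10·614 − 68² = 6140 − 4624 = 1516
S_yy = nΣy² − (Σy)² = 10·34745 − 517² = 347450 − 267289 = 80161
r = S_xy / √(S_xx·S_yy) = 6044 / √(1516·80161) = 6044 / √121524076 = 6044 / 11023.7959 = 0.5483
t = r·√(n−2)/√(1−r²) = 0.5483·√8 / √(1−0.300633) = 1.550827 / 0.836282 = 1.854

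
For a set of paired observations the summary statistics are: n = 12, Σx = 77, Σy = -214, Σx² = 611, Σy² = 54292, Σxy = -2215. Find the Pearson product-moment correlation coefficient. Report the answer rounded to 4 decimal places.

Numerator: nΣxy − (Σx)(Σy) = 12·(-2215) − (77)(-214) = -10102
Denominator: √[(nΣx²−(Σx)²)(nΣy²−(Σy)²)]
  nΣx²−(Σx)² = 12·611 − 5929 = 1403;  nΣy²−(Σy)² = 12·54292 − 45796 = 605708
  √(1403·605708) = √849808324 = 29151.4721
r = -10102 / 29151.4721 = -0.3465

-0.3465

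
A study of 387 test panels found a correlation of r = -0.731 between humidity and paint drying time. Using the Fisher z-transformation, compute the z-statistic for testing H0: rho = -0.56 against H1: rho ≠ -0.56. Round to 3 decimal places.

-5.840

Fisher z: atanh(-0.731) = -0.930872, atanh(-0.56) = -0.632833
z = (z_r − z_0)·√(n−3) = (-0.930872 − (-0.632833))·√384 = -0.298039 · 19.595918 = -5.840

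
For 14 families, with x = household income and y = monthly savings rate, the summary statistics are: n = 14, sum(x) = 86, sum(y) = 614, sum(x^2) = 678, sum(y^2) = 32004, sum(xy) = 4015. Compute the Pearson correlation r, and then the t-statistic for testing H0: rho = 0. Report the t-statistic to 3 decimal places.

1.007

Numerator: nΣxy − (Σx)(Σy) = 14·4015 − (86)(614) = 3406
Denominator: √[(nΣx²−(Σx)²)(nΣy²−(Σy)²)]
  nΣx²−(Σx)² = 14·678 − 7396 = 2096;  nΣy²−(Σy)² = 14·32004 − 376996 = 71060
  √(2096·71060) = √148941760 = 12204.1698
r = 3406 / 12204.1698 = 0.2791
t = r·√(n−2)/√(1−r²) = 0.2791·√12 / √(1−0.077897) = 0.966831 / 0.960262 = 1.007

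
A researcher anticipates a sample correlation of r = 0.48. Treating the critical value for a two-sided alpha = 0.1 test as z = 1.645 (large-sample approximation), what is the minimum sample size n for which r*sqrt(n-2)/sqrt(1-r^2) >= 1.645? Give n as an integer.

12

r√(n−2)/√(1−r²) ≥ 1.645  ⇔  n−2 ≥ (1.645)²·(1−r²)/r²
(1−r²)/r² = (1−0.2304)/0.2304 = 3.3403
n ≥ 2 + 2.706025·3.3403 = 2 + 9.0389 = 11.0389
⌈11.0389⌉ = 12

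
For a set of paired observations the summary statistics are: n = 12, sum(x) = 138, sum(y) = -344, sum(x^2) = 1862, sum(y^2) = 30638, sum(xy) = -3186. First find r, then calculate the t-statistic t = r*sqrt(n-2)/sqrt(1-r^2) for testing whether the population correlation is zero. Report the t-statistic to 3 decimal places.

Numerator: nΣxy − (Σx)(Σy) = 12·(-3186) − (138)(-344) = 9240
Denominator: √[(nΣx²−(Σx)²)(nΣy²−(Σy)²)]
  nΣx²−(Σx)² = 12·1862 − 19044 = 3300;  nΣy²−(Σy)² = 12·30638 − 118336 = 249320
  √(3300·249320) = √822756000 = 28683.7236
r = 9240 / 28683.7236 = 0.3221
t = r·√(n−2)/√(1−r²) = 0.3221·√10 / √(1−0.103748) = 1.018570 / 0.946706 = 1.076

1.076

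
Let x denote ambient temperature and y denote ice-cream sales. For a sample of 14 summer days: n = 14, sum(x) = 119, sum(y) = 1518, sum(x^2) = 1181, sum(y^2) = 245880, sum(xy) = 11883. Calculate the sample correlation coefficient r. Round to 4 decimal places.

-0.2748

S_xy = nΣxy − ΣxΣy = 14·11883 − 119·1518 = 166362 − 180642 = -14280
S_xx = nΣx² − (Σx)² = 14·1181 − 119² = 16534 − 14161 = 2373
S_yy = nΣy² − (Σy)² = 14·245880 − 1518² = 3442320 − 2304324 = 1137996
r = S_xy / √(S_xx·S_yy) = -14280 / √(2373·1137996) = -14280 / √2700464508 = -14280 / 51965.9938 = -0.2748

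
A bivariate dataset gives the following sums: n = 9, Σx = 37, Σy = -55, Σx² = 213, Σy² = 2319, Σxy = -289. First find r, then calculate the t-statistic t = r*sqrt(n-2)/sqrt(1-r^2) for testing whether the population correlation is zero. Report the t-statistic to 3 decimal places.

-0.487

S_xy = nΣxy − ΣxΣy = 9·(-289) − 37·(-55) = -2601 − (-2035) = -566
S_xx = nΣx² − (Σx)² = 9·213 − 37² = 1917 − 1369 = 548
S_yy = nΣy² − (Σy)² = 9·2319 − (-55)² = 20871 − 3025 = 17846
r = S_xy / √(S_xx·S_yy) = -566 / √(548·17846) = -566 / √9779608 = -566 / 3127.2365 = -0.1810
t = r·√(n−2)/√(1−r²) = -0.1810·√7 / √(1−0.032761) = -0.478881 / 0.983483 = -0.487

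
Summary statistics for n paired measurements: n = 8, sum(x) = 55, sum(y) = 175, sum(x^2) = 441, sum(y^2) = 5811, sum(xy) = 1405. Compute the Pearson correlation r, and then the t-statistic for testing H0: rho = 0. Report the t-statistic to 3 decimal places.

1.707

Numerator: nΣxy − (Σx)(Σy) = 8·1405 − (55)(175) = 1615
Denominator: √[(nΣx²−(Σx)²)(nΣy²−(Σy)²)]
  nΣx²−(Σx)² = 8·441 − 3025 = 503;  nΣy²−(Σy)² = 8·5811 − 30625 = 15863
  √(503·15863) = √7979089 = 2824.7281
r = 1615 / 2824.7281 = 0.5717
t = r·√(n−2)/√(1−r²) = 0.5717·√6 / √(1−0.326841) = 1.400373 / 0.820463 = 1.707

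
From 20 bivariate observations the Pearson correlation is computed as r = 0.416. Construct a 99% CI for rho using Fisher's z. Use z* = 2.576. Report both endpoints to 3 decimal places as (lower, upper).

(-0.180, 0.789)

z_r = atanh(0.416) = 0.442845;  SE = 1/√(n−3) = 1/√17 = 0.242536
z-limits: 0.442845 ± 2.576·0.242536 = 0.442845 ± 0.624773 = [-0.181928, 1.067618]
ρ-limits: (tanh -0.181928, tanh 1.067618) = (-0.180, 0.789)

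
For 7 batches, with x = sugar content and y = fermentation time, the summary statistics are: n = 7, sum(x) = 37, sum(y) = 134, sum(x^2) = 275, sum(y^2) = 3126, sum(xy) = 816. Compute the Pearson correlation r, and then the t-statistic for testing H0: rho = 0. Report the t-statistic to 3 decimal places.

Numerator: nΣxy − (Σx)(Σy) = 7·816 − (37)(134) = 754
Denominator: √[(nΣx²−(Σx)²)(nΣy²−(Σy)²)]
  nΣx²−(Σx)² = 7·275 − 1369 = 556;  nΣy²−(Σy)² = 7·3126 − 17956 = 3926
  √(556·3926) = √2182856 = 1477.4492
r = 754 / 1477.4492 = 0.5103
t = r·√(n−2)/√(1−r²) = 0.5103·√5 / √(1−0.260406) = 1.141065 / 0.859997 = 1.327

1.327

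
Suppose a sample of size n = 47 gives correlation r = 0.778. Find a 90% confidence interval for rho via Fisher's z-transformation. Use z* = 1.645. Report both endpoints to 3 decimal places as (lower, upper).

Fisher z: z_r = atanh(r) = ½·ln((1+0.778)/(1−0.778)) = 1.040284
SE(z) = 1/√(n−3) = 1/√44 = 0.150756
90% ⇒ z* = 1.645; margin = 1.645·0.150756 = 0.247994
CI on z-scale: (0.792290, 1.288278)
Back-transform: tanh(0.792290) = 0.659704, tanh(1.288278) = 0.858675

(0.660, 0.859)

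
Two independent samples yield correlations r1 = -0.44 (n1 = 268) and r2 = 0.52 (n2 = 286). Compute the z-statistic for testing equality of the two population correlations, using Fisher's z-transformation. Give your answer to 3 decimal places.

-12.267

Fisher z-transforms: z1 = atanh(-0.44) = -0.472231, z2 = atanh(0.52) = 0.576340; difference d = -1.048571
Var(d) = 1/265 + 1/283 = 0.0037736 + 0.0035336 = 0.0073072
z = d/√Var(d) = -1.048571 / √0.0073072 = -1.048571 / 0.085482 = -12.267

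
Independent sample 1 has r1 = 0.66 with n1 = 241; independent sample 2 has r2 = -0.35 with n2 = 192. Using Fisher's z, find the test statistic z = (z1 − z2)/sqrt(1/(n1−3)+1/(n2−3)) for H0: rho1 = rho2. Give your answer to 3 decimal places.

11.888

z1 = atanh(0.66) = 0.792814,  z2 = atanh(-0.35) = -0.365444
SE = √(1/(n1−3) + 1/(n2−3)) = √(1/238 + 1/189) = √(0.0042017 + 0.0052910) = √0.0094927 = 0.097430
z = (z1 − z2)/SE = (0.792814 − (-0.365444)) / 0.097430 = 1.158258 / 0.097430 = 11.888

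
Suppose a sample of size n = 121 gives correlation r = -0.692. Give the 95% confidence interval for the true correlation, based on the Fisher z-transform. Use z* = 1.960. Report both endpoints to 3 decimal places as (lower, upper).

z_r = atanh(-0.692) = -0.851783;  SE = 1/√(n−3) = 1/√118 = 0.092057
z-limits: -0.851783 ± 1.960·0.092057 = -0.851783 ± 0.180432 = [-1.032215, -0.671351]
ρ-limits: (tanh -1.032215, tanh -0.671351) = (-0.775, -0.586)

(-0.775, -0.586)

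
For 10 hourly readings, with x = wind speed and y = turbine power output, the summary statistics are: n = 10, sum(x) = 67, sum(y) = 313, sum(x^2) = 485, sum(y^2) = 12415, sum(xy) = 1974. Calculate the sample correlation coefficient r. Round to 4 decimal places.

Numerator: nΣxy − (Σx)(Σy) = 10·1974 − (67)(313) = -1231
Denominator: √[(nΣx²−(Σx)²)(nΣy²−(Σy)²)]
  nΣx²−(Σx)² = 10·485 − 4489 = 361;  nΣy²−(Σy)² = 10·12415 − 97969 = 26181
  √(361·26181) = √9451341 = 3074.3033
r = -1231 / 3074.3033 = -0.4004

-0.4004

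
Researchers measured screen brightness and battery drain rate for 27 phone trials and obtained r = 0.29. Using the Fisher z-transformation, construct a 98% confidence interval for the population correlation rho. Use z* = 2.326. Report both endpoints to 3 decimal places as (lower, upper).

Fisher z: z_r = atanh(r) = ½·ln((1+0.29)/(1−0.29)) = 0.298566
SE(z) = 1/√(n−3) = 1/√24 = 0.204124
98% ⇒ z* = 2.326; margin = 2.326·0.204124 = 0.474792
CI on z-scale: (-0.176226, 0.773358)
Back-transform: tanh(-0.176226) = -0.174424, tanh(0.773358) = 0.648878

(-0.174, 0.649)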